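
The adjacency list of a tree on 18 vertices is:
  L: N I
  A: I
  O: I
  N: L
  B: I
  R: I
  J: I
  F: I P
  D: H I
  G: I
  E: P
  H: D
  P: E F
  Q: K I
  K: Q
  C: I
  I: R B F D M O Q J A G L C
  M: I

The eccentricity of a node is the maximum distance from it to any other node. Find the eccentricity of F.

Distances from F peak at 3, attained at N (H, K also at distance 3).
F – I – L – N

3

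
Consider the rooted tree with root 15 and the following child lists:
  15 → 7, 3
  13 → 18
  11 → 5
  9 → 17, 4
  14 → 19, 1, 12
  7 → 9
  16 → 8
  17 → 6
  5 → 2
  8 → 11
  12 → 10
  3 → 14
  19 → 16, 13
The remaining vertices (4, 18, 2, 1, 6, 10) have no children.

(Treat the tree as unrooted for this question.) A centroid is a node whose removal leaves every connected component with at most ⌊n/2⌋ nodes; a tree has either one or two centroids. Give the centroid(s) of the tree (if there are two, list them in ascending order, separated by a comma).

14

If 14 is removed the pieces have sizes 8, 7, 2, 1, all ≤ ⌊19/2⌋ = 9.
Every other node leaves some component of size > 9, so the centroid is unique.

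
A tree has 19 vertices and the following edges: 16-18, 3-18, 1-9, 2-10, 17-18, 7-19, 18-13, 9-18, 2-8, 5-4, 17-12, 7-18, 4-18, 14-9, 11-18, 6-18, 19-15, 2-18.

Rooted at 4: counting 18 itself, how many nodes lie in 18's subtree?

17

The subtree rooted at 18 contains: 18, 9, 7, 17, 16, 2, 11, 3, 6, 13, 1, 14, 19, 12, 8, 10, 15 — 17 nodes.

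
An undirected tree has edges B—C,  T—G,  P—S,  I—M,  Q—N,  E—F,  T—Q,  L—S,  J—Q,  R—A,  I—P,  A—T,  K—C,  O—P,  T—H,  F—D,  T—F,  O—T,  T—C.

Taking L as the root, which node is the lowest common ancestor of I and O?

P

Ancestors of I (toward the root): I, P, S, L.
Ancestors of O: O, P, S, L.
The deepest node appearing in both lists is P.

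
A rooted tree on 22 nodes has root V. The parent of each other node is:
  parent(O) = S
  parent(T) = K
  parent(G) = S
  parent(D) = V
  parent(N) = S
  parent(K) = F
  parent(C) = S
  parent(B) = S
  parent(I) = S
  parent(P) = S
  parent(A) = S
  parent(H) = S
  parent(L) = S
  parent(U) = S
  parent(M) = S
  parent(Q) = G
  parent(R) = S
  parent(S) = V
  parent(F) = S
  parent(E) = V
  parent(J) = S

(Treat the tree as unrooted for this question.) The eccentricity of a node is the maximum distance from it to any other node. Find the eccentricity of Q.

5

The node farthest from Q is T, via Q – G – S – F – K – T — 5 edges.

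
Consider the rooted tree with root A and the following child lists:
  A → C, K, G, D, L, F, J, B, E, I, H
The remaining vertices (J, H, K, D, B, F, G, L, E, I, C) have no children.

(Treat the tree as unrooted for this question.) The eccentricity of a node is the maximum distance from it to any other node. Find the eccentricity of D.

2

The node farthest from D is L (C, H, B, E, G, K, I, F, J also at distance 2), via D – A – L — 2 edges.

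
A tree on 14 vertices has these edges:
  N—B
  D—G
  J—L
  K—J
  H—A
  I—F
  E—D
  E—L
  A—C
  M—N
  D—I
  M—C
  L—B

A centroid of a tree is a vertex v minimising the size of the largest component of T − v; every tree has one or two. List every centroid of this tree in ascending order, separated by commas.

Delete L: the remaining components have sizes 6, 5, 2. Max 6 ≤ 7, so L is a centroid.
Every other node leaves some component of size > 7, so the centroid is unique.

L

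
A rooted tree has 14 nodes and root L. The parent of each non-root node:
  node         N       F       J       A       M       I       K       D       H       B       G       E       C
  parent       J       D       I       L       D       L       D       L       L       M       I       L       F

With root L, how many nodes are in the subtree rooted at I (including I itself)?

The subtree rooted at I contains: I, J, G, N — 4 nodes.

4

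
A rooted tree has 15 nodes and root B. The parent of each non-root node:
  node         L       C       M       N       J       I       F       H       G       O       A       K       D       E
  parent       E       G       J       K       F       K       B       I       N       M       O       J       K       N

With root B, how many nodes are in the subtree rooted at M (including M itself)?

3

The subtree rooted at M contains: M, O, A — 3 nodes.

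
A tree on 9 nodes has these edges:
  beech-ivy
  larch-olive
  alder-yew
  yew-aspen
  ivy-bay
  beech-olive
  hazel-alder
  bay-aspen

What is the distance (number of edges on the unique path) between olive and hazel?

The path is olive – beech – ivy – bay – aspen – yew – alder – hazel, which has 7 edges.

7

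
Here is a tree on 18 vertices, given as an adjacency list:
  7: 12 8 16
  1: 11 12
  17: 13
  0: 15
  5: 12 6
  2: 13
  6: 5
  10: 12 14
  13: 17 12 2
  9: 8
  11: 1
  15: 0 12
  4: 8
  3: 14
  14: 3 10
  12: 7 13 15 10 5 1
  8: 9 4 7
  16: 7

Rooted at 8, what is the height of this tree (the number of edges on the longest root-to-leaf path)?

The longest root-to-leaf path is 8–7–12–10–14–3 (5 edges).

5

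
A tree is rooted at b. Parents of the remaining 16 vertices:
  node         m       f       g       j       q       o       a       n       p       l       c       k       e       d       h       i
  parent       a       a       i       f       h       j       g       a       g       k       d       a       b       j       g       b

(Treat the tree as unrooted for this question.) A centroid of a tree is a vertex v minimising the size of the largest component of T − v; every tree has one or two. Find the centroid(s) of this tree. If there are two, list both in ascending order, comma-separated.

Delete a: the remaining components have sizes 7, 5, 2, 1, 1. Max 7 ≤ 8, so a is a centroid.
Every other node leaves some component of size > 8, so the centroid is unique.

a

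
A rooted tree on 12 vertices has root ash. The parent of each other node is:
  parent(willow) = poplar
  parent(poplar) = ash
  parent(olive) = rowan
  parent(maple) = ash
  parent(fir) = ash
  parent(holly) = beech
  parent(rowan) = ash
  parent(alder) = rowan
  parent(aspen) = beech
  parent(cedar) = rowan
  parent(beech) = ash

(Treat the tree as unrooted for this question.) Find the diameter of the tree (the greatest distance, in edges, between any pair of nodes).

4

Starting from holly, a farthest node is olive at distance 4.
One longest path: holly–beech–ash–rowan–olive.
So the diameter is 4.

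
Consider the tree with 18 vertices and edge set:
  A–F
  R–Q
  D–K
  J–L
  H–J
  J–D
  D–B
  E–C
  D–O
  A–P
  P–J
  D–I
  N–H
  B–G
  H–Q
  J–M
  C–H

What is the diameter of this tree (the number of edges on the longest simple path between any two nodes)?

BFS from R reaches G last, at distance 6; BFS from G confirms no node is farther.
Path: R – Q – H – J – D – B – G.

6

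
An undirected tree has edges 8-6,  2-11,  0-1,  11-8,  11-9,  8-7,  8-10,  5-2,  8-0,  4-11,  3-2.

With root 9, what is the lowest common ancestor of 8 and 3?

Ancestors of 8 (toward the root): 8, 11, 9.
Ancestors of 3: 3, 2, 11, 9.
The deepest node appearing in both lists is 11.

11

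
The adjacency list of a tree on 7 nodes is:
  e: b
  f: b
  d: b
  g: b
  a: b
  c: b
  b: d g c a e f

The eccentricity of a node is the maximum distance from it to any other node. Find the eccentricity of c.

2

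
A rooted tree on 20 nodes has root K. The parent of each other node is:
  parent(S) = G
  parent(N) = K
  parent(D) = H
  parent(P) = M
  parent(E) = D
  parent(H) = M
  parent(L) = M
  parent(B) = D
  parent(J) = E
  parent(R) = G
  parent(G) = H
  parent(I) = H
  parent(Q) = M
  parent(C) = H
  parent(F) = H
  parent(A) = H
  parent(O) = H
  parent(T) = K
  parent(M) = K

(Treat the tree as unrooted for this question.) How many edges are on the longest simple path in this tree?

A longest path is T – K – M – H – D – E – J, with 6 edges.

6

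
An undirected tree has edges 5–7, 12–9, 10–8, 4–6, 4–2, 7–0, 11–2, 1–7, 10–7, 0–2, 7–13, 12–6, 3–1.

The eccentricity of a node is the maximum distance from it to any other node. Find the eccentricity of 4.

The node farthest from 4 is 8 (3 also at distance 5), via 4-2-0-7-10-8 — 5 edges.

5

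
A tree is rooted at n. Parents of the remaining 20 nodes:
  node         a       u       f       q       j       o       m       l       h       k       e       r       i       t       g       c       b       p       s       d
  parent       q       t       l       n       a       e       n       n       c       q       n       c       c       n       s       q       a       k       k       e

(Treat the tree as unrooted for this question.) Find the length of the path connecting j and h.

j - a - q - c - h: 4 edges.

4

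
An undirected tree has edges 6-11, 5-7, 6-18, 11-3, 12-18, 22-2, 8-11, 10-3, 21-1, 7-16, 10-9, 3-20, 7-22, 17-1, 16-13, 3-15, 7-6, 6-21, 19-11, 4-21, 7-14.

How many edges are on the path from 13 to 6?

Walking from 13: 13 - 16 - 7 - 6. Length 3.

3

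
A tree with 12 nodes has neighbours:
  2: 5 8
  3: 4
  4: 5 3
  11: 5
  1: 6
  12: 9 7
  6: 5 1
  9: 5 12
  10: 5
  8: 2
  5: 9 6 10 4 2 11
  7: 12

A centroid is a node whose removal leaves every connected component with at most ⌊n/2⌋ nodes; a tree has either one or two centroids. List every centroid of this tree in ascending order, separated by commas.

Removing 5 splits the tree into components of sizes 3, 2, 2, 2, 1, 1; the largest is 3 ≤ ⌊12/2⌋ = 6.
Every other node leaves some component of size > 6, so the centroid is unique.

5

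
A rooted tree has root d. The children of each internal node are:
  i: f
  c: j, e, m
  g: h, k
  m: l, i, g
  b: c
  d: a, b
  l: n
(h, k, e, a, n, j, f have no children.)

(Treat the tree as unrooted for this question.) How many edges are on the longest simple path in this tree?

6

BFS from a reaches f last, at distance 6; BFS from f confirms no node is farther.
Path: a–d–b–c–m–i–f.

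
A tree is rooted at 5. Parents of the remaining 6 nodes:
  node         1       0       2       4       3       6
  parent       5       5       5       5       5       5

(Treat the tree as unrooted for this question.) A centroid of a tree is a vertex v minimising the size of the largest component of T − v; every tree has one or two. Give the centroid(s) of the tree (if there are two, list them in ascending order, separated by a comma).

Removing 5 splits the tree into components of sizes 1, 1, 1, 1, 1, 1; the largest is 1 ≤ ⌊7/2⌋ = 3.
No neighbour of 5 does as well, so 5 is the unique centroid.

5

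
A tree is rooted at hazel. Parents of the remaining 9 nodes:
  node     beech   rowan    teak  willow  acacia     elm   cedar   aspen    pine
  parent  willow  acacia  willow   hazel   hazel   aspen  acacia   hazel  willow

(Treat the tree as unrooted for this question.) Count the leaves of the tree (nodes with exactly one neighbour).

The leaves are beech, cedar, elm, pine, rowan, teak.
That is 6 leaves.

6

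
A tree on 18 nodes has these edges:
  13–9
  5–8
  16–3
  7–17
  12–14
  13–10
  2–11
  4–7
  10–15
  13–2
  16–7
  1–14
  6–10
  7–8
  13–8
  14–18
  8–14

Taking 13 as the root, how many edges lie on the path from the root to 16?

13 – 8 – 7 – 16 — 3 edges.

3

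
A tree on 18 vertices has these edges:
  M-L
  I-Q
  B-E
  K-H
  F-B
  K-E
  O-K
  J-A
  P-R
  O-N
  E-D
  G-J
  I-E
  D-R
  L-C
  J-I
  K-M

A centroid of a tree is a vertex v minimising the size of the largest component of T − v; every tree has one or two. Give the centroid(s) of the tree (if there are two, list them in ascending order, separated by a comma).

If E is removed the pieces have sizes 7, 5, 3, 2, all ≤ ⌊18/2⌋ = 9.
No neighbour of E does as well, so E is the unique centroid.

E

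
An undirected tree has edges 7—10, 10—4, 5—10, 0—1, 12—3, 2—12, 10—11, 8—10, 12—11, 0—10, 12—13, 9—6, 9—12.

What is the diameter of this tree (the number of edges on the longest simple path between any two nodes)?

Starting from 6, a farthest node is 1 at distance 6.
One longest path: 6 – 9 – 12 – 11 – 10 – 0 – 1.
So the diameter is 6.

6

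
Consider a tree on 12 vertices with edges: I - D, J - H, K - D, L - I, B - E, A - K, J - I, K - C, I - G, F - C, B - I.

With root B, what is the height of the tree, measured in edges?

5

The longest root-to-leaf path is B–I–D–K–C–F (5 edges).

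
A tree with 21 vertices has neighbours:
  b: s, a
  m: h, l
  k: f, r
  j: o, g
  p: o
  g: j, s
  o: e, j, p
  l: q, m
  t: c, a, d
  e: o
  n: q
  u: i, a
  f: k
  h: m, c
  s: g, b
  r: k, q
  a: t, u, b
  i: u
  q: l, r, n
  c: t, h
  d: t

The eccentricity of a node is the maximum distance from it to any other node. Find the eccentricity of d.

Distances from d peak at 9, attained at f.
d-t-c-h-m-l-q-r-k-f

9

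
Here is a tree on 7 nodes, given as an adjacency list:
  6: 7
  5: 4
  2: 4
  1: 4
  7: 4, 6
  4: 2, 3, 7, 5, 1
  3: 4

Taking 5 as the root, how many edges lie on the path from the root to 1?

2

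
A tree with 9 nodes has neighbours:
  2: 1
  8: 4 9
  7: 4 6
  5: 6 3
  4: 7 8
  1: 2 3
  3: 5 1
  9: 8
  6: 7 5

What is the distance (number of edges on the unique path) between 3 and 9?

6

Walking from 3: 3 – 5 – 6 – 7 – 4 – 8 – 9. Length 6.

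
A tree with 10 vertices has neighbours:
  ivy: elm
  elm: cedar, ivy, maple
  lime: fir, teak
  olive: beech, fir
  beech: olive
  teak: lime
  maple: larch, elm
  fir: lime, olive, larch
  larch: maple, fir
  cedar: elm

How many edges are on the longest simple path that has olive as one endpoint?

The node farthest from olive is ivy (cedar also at distance 5), via olive-fir-larch-maple-elm-ivy — 5 edges.

5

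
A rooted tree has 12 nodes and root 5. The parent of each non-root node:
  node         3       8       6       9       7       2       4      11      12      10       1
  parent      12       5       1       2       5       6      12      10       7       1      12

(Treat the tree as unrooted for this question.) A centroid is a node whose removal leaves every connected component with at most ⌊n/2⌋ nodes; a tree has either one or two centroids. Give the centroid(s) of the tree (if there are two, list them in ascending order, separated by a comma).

1, 12

Removing 1 splits the tree into components of sizes 6, 3, 2; the largest is 6 ≤ ⌊12/2⌋ = 6.
Its neighbour 12 also leaves a largest component of size 6, so both are centroids.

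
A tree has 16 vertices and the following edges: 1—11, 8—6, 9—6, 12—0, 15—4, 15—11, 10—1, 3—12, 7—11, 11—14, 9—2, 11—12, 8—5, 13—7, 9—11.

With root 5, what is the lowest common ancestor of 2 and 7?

9

2's ancestor chain is 2, 9, 6, 8, 5 and 7's is 7, 11, 9, 6, 8, 5; they first meet at 9.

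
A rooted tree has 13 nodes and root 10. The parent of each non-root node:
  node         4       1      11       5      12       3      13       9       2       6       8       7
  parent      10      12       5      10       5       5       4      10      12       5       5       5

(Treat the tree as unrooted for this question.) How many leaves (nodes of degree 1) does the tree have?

9

Degree-1 nodes: 1, 2, 3, 6, 7, 8, 9, 11, 13 — 9 of them.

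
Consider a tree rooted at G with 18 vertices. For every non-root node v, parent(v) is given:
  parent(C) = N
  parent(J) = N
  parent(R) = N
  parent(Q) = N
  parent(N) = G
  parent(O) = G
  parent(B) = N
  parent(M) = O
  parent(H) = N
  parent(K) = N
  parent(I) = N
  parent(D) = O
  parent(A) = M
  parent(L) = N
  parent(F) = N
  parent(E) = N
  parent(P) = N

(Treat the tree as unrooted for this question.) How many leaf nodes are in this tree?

14

Exactly 14 nodes have a single neighbour: A, B, C, D, E, F, H, I, J, K, L, P, Q, R.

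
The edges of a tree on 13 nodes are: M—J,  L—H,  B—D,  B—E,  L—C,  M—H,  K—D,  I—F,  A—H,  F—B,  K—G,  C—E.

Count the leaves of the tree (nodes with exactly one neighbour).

4

Exactly 4 nodes have a single neighbour: A, G, I, J.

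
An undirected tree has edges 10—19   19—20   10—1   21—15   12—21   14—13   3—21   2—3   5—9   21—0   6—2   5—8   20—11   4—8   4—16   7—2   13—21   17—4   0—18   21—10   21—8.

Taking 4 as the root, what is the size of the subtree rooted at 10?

5

The subtree rooted at 10 contains: 10, 19, 1, 20, 11 — 5 nodes.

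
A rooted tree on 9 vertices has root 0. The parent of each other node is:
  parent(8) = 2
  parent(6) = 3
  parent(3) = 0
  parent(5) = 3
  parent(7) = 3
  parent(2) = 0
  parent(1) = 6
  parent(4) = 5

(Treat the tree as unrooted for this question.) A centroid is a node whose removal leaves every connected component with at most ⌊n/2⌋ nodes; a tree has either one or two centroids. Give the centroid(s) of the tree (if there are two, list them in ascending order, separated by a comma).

3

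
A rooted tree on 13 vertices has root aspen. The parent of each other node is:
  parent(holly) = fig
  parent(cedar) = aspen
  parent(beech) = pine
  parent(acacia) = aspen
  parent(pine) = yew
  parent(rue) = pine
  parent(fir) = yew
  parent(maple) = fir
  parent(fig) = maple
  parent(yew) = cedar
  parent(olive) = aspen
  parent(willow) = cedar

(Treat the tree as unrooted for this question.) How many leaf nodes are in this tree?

Exactly 6 nodes have a single neighbour: acacia, beech, holly, olive, rue, willow.

6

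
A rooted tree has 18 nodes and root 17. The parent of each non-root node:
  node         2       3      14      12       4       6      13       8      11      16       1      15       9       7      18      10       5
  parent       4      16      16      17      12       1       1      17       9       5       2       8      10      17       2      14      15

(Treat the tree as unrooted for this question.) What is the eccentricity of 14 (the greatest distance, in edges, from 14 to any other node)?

10

Distances from 14 peak at 10, attained at 13 (6 also at distance 10).
14-16-5-15-8-17-12-4-2-1-13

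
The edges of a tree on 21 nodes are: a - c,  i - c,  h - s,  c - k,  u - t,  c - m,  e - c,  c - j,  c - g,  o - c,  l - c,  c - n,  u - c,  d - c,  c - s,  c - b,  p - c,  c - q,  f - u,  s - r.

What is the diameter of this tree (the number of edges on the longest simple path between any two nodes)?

Starting from r, a farthest node is t at distance 4.
One longest path: r – s – c – u – t.
So the diameter is 4.

4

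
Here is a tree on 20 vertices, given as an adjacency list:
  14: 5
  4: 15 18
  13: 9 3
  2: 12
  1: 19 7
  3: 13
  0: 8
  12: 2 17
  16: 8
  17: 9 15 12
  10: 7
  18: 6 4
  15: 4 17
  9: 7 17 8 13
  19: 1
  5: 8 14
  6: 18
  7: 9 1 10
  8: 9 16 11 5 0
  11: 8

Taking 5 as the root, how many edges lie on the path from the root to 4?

Climbing from 4 to the root: 4 → 15 → 17 → 9 → 8 → 5. That's 5 steps.

5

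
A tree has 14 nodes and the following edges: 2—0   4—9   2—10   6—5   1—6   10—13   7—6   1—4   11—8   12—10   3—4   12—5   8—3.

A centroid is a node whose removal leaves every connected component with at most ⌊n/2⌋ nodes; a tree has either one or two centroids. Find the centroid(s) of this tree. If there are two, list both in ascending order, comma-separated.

Delete 6: the remaining components have sizes 6, 6, 1. Max 6 ≤ 7, so 6 is a centroid.
No neighbour of 6 does as well, so 6 is the unique centroid.

6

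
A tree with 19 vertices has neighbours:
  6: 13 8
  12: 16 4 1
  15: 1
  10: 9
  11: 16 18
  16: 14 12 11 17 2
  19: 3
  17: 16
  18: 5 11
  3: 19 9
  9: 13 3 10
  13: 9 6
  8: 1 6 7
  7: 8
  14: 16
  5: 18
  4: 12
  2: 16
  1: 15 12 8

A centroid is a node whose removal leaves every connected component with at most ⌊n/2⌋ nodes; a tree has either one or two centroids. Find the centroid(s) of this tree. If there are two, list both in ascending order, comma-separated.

1

Delete 1: the remaining components have sizes 9, 8, 1. Max 9 ≤ 9, so 1 is a centroid.
No neighbour of 1 does as well, so 1 is the unique centroid.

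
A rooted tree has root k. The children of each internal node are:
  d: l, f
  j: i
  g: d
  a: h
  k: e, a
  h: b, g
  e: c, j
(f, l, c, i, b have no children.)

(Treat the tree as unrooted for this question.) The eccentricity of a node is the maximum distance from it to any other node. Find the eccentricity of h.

5

A farthest node from h is i.
The path h–a–k–e–j–i has 5 edges.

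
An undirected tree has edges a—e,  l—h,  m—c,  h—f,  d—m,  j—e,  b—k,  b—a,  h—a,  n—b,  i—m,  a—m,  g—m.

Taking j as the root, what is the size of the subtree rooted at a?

Descendants of a (including itself): a, h, b, m, l, f, n, k, g, i, c, d. That's 12.

12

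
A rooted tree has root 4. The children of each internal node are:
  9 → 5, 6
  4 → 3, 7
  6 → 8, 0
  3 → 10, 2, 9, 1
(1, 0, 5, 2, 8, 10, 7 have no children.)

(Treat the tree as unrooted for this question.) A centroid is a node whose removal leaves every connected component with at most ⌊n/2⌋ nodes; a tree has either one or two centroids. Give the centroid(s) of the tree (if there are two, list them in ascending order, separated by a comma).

3

Delete 3: the remaining components have sizes 5, 2, 1, 1, 1. Max 5 ≤ 5, so 3 is a centroid.
No neighbour of 3 does as well, so 3 is the unique centroid.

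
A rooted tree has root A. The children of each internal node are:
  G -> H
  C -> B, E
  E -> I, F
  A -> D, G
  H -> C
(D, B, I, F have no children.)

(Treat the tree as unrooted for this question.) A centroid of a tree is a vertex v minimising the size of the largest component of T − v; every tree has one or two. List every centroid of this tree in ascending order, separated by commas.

C

If C is removed the pieces have sizes 4, 3, 1, all ≤ ⌊9/2⌋ = 4.
Every other node leaves some component of size > 4, so the centroid is unique.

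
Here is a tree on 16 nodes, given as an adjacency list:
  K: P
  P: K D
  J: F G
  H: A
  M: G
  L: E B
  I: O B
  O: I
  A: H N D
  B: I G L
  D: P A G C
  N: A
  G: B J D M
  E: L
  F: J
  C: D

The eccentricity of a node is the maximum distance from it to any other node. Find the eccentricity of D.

A farthest node from D is O (E also at distance 4).
The path D–G–B–I–O has 4 edges.

4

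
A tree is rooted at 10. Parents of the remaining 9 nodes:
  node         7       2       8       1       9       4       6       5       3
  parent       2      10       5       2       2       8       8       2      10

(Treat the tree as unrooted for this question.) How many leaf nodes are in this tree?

Degree-1 nodes: 1, 3, 4, 6, 7, 9 — 6 of them.

6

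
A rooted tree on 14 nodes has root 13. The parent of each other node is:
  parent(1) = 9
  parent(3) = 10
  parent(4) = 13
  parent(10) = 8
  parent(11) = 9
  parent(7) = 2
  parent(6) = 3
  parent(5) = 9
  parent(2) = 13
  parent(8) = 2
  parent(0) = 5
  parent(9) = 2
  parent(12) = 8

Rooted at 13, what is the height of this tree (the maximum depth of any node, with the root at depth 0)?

A deepest node is 6, reached by 13-2-8-10-3-6.
That path has 5 edges, so the height is 5.

5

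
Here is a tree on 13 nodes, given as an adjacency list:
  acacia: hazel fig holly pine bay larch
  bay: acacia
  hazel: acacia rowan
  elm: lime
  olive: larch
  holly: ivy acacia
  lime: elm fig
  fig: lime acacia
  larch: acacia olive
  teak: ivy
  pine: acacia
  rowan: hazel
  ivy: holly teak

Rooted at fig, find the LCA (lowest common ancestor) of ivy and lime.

ivy's ancestor chain is ivy, holly, acacia, fig and lime's is lime, fig; they first meet at fig.

fig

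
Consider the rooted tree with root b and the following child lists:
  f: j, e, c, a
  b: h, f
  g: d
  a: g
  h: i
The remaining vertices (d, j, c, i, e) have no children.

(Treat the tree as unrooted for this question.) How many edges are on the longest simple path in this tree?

6

BFS from i reaches d last, at distance 6; BFS from d confirms no node is farther.
Path: i – h – b – f – a – g – d.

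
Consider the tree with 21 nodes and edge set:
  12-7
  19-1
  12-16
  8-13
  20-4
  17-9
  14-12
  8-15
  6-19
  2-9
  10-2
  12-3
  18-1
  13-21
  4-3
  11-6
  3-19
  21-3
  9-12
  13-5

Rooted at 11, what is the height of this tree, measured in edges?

7

A deepest node is 15, reached by 11-6-19-3-21-13-8-15.
That path has 7 edges, so the height is 7.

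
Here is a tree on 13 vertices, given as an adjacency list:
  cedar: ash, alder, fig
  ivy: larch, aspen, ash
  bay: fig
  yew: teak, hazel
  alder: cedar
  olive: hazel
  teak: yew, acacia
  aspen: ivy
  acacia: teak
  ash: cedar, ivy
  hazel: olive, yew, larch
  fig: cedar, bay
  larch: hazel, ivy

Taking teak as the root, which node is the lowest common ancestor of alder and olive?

alder's ancestor chain is alder, cedar, ash, ivy, larch, hazel, yew, teak and olive's is olive, hazel, yew, teak; they first meet at hazel.

hazel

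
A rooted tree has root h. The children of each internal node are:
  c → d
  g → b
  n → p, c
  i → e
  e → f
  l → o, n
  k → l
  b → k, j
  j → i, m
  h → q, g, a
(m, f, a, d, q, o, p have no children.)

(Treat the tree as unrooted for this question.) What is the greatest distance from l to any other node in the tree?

Distances from l peak at 6, attained at f.
l – k – b – j – i – e – f

6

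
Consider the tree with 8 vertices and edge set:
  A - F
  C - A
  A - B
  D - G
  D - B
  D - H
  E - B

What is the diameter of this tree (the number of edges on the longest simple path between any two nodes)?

4

Starting from C, a farthest node is G at distance 4.
One longest path: C–A–B–D–G.
So the diameter is 4.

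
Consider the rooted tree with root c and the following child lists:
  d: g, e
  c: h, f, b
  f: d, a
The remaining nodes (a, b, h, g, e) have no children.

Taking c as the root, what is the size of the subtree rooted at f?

f's subtree: {f, d, a, e, g}, size 5.

5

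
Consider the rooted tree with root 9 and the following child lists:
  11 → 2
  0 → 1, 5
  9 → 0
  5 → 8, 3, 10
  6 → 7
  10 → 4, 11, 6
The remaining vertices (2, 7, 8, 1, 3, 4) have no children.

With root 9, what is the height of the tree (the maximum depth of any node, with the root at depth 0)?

A deepest node is 2, reached by 9 – 0 – 5 – 10 – 11 – 2.
That path has 5 edges, so the height is 5.

5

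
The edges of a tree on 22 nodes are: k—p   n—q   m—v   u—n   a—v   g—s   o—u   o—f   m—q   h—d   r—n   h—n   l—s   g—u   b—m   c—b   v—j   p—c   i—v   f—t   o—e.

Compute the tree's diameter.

Starting from t, a farthest node is k at distance 10.
One longest path: t–f–o–u–n–q–m–b–c–p–k.
So the diameter is 10.

10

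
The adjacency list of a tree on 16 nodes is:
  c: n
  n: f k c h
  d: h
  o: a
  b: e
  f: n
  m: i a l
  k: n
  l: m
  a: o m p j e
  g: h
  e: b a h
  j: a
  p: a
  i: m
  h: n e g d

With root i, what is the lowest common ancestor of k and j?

k's ancestor chain is k, n, h, e, a, m, i and j's is j, a, m, i; they first meet at a.

a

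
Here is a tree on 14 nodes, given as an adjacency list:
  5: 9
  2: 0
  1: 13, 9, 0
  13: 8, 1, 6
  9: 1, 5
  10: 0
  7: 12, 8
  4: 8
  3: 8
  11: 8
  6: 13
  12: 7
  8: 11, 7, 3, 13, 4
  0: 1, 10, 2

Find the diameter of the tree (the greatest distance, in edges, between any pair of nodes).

Starting from 12, a farthest node is 5 at distance 6.
One longest path: 12-7-8-13-1-9-5.
So the diameter is 6.

6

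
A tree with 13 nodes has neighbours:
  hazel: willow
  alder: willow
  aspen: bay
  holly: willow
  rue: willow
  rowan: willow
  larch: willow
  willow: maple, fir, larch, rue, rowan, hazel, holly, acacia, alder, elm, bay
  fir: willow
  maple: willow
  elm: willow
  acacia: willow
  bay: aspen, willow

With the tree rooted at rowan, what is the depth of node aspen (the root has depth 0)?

3

Climbing from aspen to the root: aspen → bay → willow → rowan. That's 3 steps.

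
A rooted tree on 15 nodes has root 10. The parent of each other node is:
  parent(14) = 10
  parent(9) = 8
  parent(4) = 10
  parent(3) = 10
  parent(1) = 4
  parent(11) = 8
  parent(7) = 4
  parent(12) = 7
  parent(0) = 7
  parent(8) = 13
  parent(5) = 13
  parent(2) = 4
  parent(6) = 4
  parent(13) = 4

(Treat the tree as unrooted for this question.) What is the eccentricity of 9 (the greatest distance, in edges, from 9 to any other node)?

The node farthest from 9 is 14 (12, 3, 0 also at distance 5), via 9–8–13–4–10–14 — 5 edges.

5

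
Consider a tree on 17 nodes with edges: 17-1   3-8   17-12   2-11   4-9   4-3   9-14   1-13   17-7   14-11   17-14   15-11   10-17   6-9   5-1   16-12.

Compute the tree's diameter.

7

BFS from 8 reaches 13 last, at distance 7; BFS from 13 confirms no node is farther.
Path: 8-3-4-9-14-17-1-13.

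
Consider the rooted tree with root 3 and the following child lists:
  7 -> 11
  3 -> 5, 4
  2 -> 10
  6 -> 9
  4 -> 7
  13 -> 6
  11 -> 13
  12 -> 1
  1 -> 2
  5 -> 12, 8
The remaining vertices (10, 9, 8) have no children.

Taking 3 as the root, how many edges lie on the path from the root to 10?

3 → 5 → 12 → 1 → 2 → 10 — 5 edges.

5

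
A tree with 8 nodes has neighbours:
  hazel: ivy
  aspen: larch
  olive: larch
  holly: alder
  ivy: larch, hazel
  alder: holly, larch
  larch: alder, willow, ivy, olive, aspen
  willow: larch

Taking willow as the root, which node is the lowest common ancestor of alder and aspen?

alder's ancestor chain is alder, larch, willow and aspen's is aspen, larch, willow; they first meet at larch.

larch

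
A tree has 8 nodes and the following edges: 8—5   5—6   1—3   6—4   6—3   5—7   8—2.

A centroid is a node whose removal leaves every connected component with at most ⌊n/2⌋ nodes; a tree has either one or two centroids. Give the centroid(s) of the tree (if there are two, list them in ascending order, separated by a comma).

Removing 5 splits the tree into components of sizes 4, 2, 1; the largest is 4 ≤ ⌊8/2⌋ = 4.
Its neighbour 6 also leaves a largest component of size 4, so both are centroids.

5, 6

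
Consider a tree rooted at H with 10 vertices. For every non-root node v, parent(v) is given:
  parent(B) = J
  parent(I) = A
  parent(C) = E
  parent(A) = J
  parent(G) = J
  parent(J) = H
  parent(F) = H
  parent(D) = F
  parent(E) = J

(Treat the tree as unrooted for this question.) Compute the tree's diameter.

A longest path is C-E-J-H-F-D, with 5 edges.

5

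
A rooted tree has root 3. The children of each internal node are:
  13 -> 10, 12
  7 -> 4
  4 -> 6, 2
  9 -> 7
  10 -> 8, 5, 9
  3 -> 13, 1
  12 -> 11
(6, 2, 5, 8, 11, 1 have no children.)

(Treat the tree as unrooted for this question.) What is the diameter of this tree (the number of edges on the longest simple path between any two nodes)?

Starting from 6, a farthest node is 11 at distance 7.
One longest path: 6 - 4 - 7 - 9 - 10 - 13 - 12 - 11.
So the diameter is 7.

7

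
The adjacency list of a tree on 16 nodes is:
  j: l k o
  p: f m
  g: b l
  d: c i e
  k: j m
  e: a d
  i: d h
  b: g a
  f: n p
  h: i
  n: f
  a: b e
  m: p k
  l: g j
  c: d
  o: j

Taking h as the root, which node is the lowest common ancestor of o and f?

Path o→root: o j l g b a e d i h; path f→root: f p m k j l g b a e d i h.
First common node: j.

j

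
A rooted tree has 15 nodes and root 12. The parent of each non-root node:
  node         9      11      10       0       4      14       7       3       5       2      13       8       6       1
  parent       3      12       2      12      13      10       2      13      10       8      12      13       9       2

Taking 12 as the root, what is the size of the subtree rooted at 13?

12

Descendants of 13 (including itself): 13, 8, 3, 4, 2, 9, 10, 1, 7, 6, 14, 5. That's 12.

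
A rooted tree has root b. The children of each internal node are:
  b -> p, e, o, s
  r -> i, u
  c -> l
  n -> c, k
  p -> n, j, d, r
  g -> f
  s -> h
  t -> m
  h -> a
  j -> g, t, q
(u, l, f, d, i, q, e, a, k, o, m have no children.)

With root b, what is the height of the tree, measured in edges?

m sits deepest: b – p – j – t – m — 4 edges from the root.

4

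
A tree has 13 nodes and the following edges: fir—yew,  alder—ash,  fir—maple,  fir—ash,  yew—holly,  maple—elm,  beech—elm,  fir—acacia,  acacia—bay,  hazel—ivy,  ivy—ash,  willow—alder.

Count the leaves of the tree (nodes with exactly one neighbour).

Exactly 5 nodes have a single neighbour: bay, beech, hazel, holly, willow.

5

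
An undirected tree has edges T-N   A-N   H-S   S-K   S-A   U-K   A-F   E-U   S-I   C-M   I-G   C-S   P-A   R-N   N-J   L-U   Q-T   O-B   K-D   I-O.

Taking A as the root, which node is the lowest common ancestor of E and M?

Ancestors of E (toward the root): E, U, K, S, A.
Ancestors of M: M, C, S, A.
The deepest node appearing in both lists is S.

S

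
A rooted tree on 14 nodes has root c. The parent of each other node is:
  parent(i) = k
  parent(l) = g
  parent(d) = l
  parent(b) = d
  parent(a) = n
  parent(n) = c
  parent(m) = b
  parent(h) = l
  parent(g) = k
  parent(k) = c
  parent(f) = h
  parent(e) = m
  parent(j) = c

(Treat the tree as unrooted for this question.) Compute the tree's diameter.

Starting from a, a farthest node is e at distance 9.
One longest path: a - n - c - k - g - l - d - b - m - e.
So the diameter is 9.

9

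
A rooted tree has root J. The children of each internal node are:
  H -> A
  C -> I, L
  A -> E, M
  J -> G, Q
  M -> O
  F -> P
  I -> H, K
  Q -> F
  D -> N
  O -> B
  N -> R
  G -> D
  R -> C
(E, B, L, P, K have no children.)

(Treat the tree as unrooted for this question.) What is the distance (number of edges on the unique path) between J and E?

9

Walking from J: J – G – D – N – R – C – I – H – A – E. Length 9.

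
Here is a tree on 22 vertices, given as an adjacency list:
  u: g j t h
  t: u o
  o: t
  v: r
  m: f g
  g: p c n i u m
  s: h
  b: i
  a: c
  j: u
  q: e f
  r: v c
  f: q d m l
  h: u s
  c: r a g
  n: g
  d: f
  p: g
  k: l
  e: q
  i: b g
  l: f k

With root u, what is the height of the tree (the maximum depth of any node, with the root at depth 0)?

5

k sits deepest: u → g → m → f → l → k — 5 edges from the root.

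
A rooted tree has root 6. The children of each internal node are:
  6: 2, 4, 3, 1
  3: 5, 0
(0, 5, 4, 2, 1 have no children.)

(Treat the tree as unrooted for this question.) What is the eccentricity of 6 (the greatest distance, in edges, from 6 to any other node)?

Distances from 6 peak at 2, attained at 0 (5 also at distance 2).
6–3–0

2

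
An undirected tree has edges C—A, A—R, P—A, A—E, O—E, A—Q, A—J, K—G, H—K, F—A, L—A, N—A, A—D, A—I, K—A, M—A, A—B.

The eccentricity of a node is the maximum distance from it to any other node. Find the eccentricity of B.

3

The node farthest from B is O (H, G also at distance 3), via B–A–E–O — 3 edges.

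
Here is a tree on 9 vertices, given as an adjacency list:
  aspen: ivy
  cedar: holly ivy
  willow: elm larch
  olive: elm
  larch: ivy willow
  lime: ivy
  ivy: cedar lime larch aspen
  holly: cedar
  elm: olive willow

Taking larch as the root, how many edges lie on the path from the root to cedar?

Climbing from cedar to the root: cedar–ivy–larch. That's 2 steps.

2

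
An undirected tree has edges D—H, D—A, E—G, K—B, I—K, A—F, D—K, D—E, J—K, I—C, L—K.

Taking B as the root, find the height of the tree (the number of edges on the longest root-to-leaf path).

4

The longest root-to-leaf path is B – K – D – A – F (4 edges).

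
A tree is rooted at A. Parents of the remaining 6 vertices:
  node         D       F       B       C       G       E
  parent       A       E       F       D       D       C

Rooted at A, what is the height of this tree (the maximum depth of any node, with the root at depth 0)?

5

The longest root-to-leaf path is A–D–C–E–F–B (5 edges).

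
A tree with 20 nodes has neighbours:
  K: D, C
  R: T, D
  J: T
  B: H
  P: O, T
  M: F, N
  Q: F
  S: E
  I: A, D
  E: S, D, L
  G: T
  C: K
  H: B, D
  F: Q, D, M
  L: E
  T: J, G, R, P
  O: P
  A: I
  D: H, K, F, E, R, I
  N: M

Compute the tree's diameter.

7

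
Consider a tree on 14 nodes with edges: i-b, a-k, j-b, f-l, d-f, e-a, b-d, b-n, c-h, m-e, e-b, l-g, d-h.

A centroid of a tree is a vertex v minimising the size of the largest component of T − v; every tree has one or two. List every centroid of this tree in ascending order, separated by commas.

If b is removed the pieces have sizes 6, 4, 1, 1, 1, all ≤ ⌊14/2⌋ = 7.
No neighbour of b does as well, so b is the unique centroid.

b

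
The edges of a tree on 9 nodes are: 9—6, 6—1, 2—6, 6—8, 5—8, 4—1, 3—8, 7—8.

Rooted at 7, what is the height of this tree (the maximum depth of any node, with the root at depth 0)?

4

The longest root-to-leaf path is 7 – 8 – 6 – 1 – 4 (4 edges).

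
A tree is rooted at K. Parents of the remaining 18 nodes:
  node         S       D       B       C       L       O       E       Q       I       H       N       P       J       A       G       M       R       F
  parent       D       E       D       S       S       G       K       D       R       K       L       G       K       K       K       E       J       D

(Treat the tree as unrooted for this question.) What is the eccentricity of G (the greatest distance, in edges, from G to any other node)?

A farthest node from G is N.
The path G-K-E-D-S-L-N has 6 edges.

6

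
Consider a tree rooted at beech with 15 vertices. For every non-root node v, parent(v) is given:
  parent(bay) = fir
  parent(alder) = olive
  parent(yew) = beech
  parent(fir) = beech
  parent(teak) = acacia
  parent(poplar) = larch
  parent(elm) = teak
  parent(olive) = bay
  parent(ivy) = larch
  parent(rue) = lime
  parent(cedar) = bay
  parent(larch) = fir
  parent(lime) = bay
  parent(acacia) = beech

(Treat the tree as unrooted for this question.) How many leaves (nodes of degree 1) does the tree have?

Exactly 7 nodes have a single neighbour: alder, cedar, elm, ivy, poplar, rue, yew.

7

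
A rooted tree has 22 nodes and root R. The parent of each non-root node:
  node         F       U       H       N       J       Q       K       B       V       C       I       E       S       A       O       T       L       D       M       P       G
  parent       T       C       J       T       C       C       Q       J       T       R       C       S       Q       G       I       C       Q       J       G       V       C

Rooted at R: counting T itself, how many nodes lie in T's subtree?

The subtree rooted at T contains: T, F, V, N, P — 5 nodes.

5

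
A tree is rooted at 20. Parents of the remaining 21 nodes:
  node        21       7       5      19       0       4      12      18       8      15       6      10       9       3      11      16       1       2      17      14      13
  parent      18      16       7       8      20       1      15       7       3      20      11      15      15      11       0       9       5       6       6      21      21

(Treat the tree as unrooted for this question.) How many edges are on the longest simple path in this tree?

12

Starting from 4, a farthest node is 19 at distance 12.
One longest path: 4-1-5-7-16-9-15-20-0-11-3-8-19.
So the diameter is 12.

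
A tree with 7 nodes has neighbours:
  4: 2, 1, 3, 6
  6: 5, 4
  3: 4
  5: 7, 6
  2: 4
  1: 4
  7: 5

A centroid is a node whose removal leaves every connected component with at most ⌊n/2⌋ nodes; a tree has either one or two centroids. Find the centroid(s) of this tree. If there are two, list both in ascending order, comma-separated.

If 4 is removed the pieces have sizes 3, 1, 1, 1, all ≤ ⌊7/2⌋ = 3.
No neighbour of 4 does as well, so 4 is the unique centroid.

4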